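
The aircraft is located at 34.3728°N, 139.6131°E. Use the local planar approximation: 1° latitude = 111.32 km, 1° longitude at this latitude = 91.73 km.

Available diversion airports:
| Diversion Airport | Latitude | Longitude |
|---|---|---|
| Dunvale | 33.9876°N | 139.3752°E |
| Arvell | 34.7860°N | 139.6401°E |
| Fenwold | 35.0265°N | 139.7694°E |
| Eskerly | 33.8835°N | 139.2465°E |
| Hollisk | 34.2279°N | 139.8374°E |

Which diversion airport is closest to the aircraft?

Distances from 34.3728°N, 139.6131°E:
Dunvale: √((-0.3852·111.32)² + (-0.2379·91.73)²) = √(1838.734193 + 476.224430) = 48.1140 km
Arvell: √((0.4132·111.32)² + (0.0270·91.73)²) = √(2115.763015 + 6.134092) = 46.0641 km
Fenwold: √((0.6537·111.32)² + (0.1563·91.73)²) = √(5295.456017 + 205.561010) = 74.1688 km
Eskerly: √((-0.4893·111.32)² + (-0.3666·91.73)²) = √(2966.858453 + 1130.857046) = 64.0134 km
Hollisk: √((-0.1449·111.32)² + (0.2243·91.73)²) = √(260.185546 + 423.332230) = 26.1442 km
Minimum: Hollisk at 26.1442 km.

Hollisk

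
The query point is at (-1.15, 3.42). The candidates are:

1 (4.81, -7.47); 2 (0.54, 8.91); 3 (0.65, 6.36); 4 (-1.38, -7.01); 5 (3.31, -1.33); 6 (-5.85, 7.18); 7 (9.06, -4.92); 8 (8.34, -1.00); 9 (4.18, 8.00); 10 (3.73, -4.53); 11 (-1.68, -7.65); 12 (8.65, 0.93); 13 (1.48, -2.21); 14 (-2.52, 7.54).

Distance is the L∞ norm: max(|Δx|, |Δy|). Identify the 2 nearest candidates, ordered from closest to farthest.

3, 14

Distances from (-1.15, 3.42):
1: 10.89
2: 5.49
3: 2.94
4: 10.43
5: 4.75
6: 4.70
7: 10.21
8: 9.49
9: 5.33
10: 7.95
11: 11.07
12: 9.80
13: 5.63
14: 4.12
Sorted: 3 (2.94) < 14 (4.12) < 6 (4.70) < 5 (4.75) < …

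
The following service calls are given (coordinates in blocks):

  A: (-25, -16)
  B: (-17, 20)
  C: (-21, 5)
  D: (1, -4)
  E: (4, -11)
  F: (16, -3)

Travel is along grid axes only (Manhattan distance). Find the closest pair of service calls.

Pairwise distances:
A–B: 44 blocks
A–C: 25 blocks
A–D: 38 blocks
A–E: 34 blocks
A–F: 54 blocks
B–C: 19 blocks
B–D: 42 blocks
B–E: 52 blocks
B–F: 56 blocks
C–D: 31 blocks
C–E: 41 blocks
C–F: 45 blocks
D–E: 10 blocks
D–F: 16 blocks
E–F: 20 blocks
Closest pair: D–E at 10 blocks.

D and E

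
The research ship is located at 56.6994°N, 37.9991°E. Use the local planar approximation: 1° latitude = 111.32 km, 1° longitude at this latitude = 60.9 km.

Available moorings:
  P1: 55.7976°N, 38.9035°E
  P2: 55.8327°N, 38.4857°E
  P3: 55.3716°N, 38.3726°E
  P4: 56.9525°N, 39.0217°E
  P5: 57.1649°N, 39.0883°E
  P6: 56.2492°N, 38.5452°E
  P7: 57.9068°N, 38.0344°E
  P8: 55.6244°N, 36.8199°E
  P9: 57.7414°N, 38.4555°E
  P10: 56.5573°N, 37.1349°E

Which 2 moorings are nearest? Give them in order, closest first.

Distances from 56.6994°N, 37.9991°E:
P1: 114.5051 km
P2: 100.9295 km
P3: 149.5506 km
P4: 68.3533 km
P5: 84.1738 km
P6: 60.1473 km
P7: 134.4250 km
P8: 139.5629 km
P9: 119.2790 km
P10: 54.9556 km
Sorted: P10 (54.9556 km) < P6 (60.1473 km) < P4 (68.3533 km) < P5 (84.1738 km) < …

P10, P6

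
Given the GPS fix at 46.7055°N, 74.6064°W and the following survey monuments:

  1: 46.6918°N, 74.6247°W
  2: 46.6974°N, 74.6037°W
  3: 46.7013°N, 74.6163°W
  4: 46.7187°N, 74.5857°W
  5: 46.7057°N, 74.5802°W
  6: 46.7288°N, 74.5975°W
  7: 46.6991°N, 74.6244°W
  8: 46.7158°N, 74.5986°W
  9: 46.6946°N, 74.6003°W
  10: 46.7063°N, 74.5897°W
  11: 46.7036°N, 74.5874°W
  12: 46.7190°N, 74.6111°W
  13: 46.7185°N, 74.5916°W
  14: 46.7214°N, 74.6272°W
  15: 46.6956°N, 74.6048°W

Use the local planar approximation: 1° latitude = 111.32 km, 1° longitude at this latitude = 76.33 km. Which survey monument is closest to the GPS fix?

3

Distances from 46.7055°N, 74.6064°W:
1: 2.0681 km
2: 0.9249 km
3: 0.8886 km
4: 2.1577 km
5: 2.0000 km
6: 2.6812 km
7: 1.5477 km
8: 1.2920 km
9: 1.2997 km
10: 1.2778 km
11: 1.4656 km
12: 1.5450 km
13: 1.8359 km
14: 2.3777 km
15: 1.1088 km
Minimum: 3 at 0.8886 km.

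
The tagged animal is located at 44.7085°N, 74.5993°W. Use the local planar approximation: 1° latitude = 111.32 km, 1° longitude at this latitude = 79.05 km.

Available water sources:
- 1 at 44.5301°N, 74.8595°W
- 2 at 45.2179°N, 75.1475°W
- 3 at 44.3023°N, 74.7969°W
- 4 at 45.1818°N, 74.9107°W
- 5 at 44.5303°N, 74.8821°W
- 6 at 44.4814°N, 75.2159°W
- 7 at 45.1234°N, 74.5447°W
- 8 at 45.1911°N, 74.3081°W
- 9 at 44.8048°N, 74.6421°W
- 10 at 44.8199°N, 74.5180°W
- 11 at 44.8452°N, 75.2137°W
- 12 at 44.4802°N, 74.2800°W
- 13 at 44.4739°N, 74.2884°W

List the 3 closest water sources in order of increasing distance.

Distances from 44.7085°N, 74.5993°W:
1: √((-0.1784·111.32)² + (-0.2602·79.05)²) = √(394.399264 + 423.075945) = 28.5915 km
2: √((0.5094·111.32)² + (-0.5482·79.05)²) = √(3215.616708 + 1877.940426) = 71.3692 km
3: √((-0.4062·111.32)² + (-0.1976·79.05)²) = √(2044.684164 + 243.993147) = 47.8401 km
4: √((0.4733·111.32)² + (-0.3114·79.05)²) = √(2775.999632 + 605.955825) = 58.1546 km
5: √((-0.1782·111.32)² + (-0.2828·79.05)²) = √(393.515456 + 499.761227) = 29.8877 km
6: √((-0.2271·111.32)² + (-0.6166·79.05)²) = √(639.117433 + 2375.804985) = 54.9083 km
7: √((0.4149·111.32)² + (0.0546·79.05)²) = √(2133.208301 + 18.628978) = 46.3879 km
8: √((0.4826·111.32)² + (0.2912·79.05)²) = √(2886.164167 + 529.890935) = 58.4470 km
9: √((0.0963·111.32)² + (-0.0428·79.05)²) = √(114.920887 + 11.446990) = 11.2413 km
10: √((0.1114·111.32)² + (0.0813·79.05)²) = √(153.785991 + 41.303308) = 13.9674 km
11: √((0.1367·111.32)² + (-0.6144·79.05)²) = √(231.570602 + 2358.881708) = 50.8965 km
12: √((-0.2283·111.32)² + (0.3193·79.05)²) = √(645.889491 + 637.091170) = 35.8187 km
13: √((-0.2346·111.32)² + (0.3109·79.05)²) = √(682.028324 + 604.011479) = 35.8614 km
Sorted: 9 (11.2413 km) < 10 (13.9674 km) < 1 (28.5915 km) < 5 (29.8877 km) < 12 (35.8187 km) < …

9, 10, 1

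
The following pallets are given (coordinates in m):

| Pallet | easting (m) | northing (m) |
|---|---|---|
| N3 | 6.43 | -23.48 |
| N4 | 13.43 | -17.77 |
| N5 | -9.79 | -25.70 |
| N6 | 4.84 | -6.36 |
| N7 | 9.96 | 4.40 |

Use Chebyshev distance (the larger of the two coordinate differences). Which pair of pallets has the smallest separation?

N3 and N4

Pairwise distances:
N3–N4: 7.00 m
N3–N5: 16.22 m
N3–N6: 17.12 m
N3–N7: 27.88 m
N4–N5: 23.22 m
N4–N6: 11.41 m
N4–N7: 22.17 m
N5–N6: 19.34 m
N5–N7: 30.10 m
N6–N7: 10.76 m
Closest pair: N3–N4 at 7.00 m.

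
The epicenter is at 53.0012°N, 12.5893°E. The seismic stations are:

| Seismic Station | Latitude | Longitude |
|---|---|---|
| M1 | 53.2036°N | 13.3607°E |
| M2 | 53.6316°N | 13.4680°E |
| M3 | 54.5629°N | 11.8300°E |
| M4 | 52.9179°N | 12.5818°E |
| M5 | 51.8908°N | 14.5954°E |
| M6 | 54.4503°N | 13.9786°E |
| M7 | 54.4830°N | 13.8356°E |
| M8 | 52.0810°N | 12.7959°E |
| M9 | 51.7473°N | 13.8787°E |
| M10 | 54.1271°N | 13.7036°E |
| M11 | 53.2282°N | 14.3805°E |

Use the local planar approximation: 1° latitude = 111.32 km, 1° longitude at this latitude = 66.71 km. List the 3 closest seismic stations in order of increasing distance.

Distances from 53.0012°N, 12.5893°E:
M1: 56.1765 km
M2: 91.4372 km
M3: 181.0773 km
M4: 9.2864 km
M5: 182.1785 km
M6: 186.0424 km
M7: 184.7219 km
M8: 103.3597 km
M9: 163.9587 km
M10: 145.7209 km
M11: 122.1337 km
Sorted: M4 (9.2864 km) < M1 (56.1765 km) < M2 (91.4372 km) < M8 (103.3597 km) < M11 (122.1337 km) < …

M4, M1, M2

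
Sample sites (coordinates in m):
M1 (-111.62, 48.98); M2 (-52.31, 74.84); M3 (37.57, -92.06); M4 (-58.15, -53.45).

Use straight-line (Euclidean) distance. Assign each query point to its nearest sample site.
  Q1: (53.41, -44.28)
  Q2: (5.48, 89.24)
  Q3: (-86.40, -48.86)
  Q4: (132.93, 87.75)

Q1→M3; Q2→M2; Q3→M4; Q4→M2

Q1 at (53.41, -44.28):
  M1: 189.56 m
  M2: 159.27 m
  M3: 50.34 m
  M4: 111.94 m
  → nearest: M3 (50.34 m)
Q2 at (5.48, 89.24):
  M1: 123.83 m
  M2: 59.56 m
  M3: 184.12 m
  M4: 156.23 m
  → nearest: M2 (59.56 m)
Q3 at (-86.40, -48.86):
  M1: 101.04 m
  M2: 128.31 m
  M3: 131.28 m
  M4: 28.62 m
  → nearest: M4 (28.62 m)
Q4 at (132.93, 87.75):
  M1: 247.60 m
  M2: 185.69 m
  M3: 203.53 m
  M4: 237.59 m
  → nearest: M2 (185.69 m)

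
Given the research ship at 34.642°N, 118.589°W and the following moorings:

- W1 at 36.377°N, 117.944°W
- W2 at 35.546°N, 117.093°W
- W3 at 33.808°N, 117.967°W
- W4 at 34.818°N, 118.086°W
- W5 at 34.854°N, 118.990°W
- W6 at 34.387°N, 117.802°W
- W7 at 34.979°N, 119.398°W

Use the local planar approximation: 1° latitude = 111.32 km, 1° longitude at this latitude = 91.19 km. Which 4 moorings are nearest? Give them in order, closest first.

Distances from 34.642°N, 118.589°W:
W1: 201.898 km
W2: 169.521 km
W3: 108.796 km
W4: 49.878 km
W5: 43.521 km
W6: 77.177 km
W7: 82.763 km
Sorted: W5 (43.521 km) < W4 (49.878 km) < W6 (77.177 km) < W7 (82.763 km) < W3 (108.796 km) < W2 (169.521 km) < …

W5, W4, W6, W7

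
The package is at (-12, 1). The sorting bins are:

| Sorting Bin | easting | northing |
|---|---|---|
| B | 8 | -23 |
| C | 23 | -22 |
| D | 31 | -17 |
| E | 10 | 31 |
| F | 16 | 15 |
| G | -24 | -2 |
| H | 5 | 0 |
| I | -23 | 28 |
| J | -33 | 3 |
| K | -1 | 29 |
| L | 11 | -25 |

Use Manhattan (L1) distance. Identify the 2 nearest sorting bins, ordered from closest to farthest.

Distances from (-12, 1):
B: 44
C: 58
D: 61
E: 52
F: 42
G: 15
H: 18
I: 38
J: 23
K: 39
L: 49
Sorted: G (15) < H (18) < J (23) < I (38) < …

G, H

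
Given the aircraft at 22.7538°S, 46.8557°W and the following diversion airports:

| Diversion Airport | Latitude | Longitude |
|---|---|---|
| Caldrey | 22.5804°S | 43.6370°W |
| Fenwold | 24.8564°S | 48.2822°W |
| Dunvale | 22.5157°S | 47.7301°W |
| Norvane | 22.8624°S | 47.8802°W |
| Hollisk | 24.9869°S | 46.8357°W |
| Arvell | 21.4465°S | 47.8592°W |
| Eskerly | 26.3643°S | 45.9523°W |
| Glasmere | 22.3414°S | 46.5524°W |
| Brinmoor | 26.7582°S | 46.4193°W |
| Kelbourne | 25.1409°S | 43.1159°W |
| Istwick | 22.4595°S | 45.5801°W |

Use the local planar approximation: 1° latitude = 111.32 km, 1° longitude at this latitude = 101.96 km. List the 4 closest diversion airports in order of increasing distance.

Distances from 22.7538°S, 46.8557°W:
Caldrey: 328.7458 km
Fenwold: 275.5708 km
Dunvale: 93.0104 km
Norvane: 105.1553 km
Hollisk: 248.5971 km
Arvell: 177.8969 km
Eskerly: 412.3406 km
Glasmere: 55.3525 km
Brinmoor: 447.9850 km
Kelbourne: 464.7696 km
Istwick: 134.1229 km
Sorted: Glasmere (55.3525 km) < Dunvale (93.0104 km) < Norvane (105.1553 km) < Istwick (134.1229 km) < Arvell (177.8969 km) < Hollisk (248.5971 km) < …

Glasmere, Dunvale, Norvane, Istwick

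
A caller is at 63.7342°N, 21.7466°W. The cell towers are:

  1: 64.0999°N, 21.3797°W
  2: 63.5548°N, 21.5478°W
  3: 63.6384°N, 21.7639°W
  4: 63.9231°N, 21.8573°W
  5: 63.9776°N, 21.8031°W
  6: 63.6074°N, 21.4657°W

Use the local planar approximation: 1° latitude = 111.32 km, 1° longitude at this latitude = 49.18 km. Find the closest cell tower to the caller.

Distances from 63.7342°N, 21.7466°W:
1: 44.5295 km
2: 22.2356 km
3: 10.6983 km
4: 21.7217 km
5: 27.2374 km
6: 19.7507 km
Minimum: 3 at 10.6983 km.

3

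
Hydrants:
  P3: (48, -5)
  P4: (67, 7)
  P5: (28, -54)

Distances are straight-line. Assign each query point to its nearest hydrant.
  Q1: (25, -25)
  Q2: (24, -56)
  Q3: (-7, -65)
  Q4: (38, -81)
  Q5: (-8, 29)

Q1 at (25, -25):
  P3: 30.5
  P4: 52.8
  P5: 29.2
  → nearest: P5 (29.2)
Q2 at (24, -56):
  P3: 56.4
  P4: 76.3
  P5: 4.5
  → nearest: P5 (4.5)
Q3 at (-7, -65):
  P3: 81.4
  P4: 103.2
  P5: 36.7
  → nearest: P5 (36.7)
Q4 at (38, -81):
  P3: 76.7
  P4: 92.7
  P5: 28.8
  → nearest: P5 (28.8)
Q5 at (-8, 29):
  P3: 65.5
  P4: 78.2
  P5: 90.5
  → nearest: P3 (65.5)

Q1→P5; Q2→P5; Q3→P5; Q4→P5; Q5→P3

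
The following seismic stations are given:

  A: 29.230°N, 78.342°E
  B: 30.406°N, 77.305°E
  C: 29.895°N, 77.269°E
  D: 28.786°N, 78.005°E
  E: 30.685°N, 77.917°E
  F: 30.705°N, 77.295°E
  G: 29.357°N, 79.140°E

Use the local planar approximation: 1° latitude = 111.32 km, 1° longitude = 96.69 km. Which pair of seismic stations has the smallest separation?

Pairwise distances:
A–B: 164.899 km
A–C: 127.451 km
A–D: 59.200 km
A–E: 167.102 km
A–F: 192.897 km
A–G: 78.443 km
B–C: 56.991 km
B–D: 192.621 km
B–E: 66.830 km
B–F: 33.299 km
B–G: 212.406 km
C–D: 142.496 km
C–E: 107.980 km
C–F: 90.204 km
C–G: 190.563 km
D–E: 211.568 km
D–F: 224.383 km
D–G: 126.822 km
E–F: 60.182 km
E–G: 189.310 km
F–G: 233.113 km
Closest pair: B–F at 33.299 km.

B and F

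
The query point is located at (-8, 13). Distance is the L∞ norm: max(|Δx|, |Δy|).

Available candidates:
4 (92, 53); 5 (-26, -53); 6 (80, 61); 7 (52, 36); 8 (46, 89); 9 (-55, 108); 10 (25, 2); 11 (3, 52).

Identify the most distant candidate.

4

Distances from (-8, 13):
4: max(|100|, |40|) = 100
5: max(|-18|, |-66|) = 66
6: max(|88|, |48|) = 88
7: max(|60|, |23|) = 60
8: max(|54|, |76|) = 76
9: max(|-47|, |95|) = 95
10: max(|33|, |-11|) = 33
11: max(|11|, |39|) = 39
Maximum: 4 at 100.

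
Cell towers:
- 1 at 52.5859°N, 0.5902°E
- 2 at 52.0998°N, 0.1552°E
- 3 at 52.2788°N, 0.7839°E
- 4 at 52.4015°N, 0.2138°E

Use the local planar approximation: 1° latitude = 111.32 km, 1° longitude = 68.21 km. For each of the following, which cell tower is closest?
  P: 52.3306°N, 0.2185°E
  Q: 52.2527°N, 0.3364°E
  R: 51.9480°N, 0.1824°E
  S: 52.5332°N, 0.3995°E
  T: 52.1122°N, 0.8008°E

P at 52.3306°N, 0.2185°E:
  1: √((0.2553·111.32)² + (0.3717·68.21)²) = √(807.696173 + 642.807923) = 38.0855 km
  2: √((-0.2308·111.32)² + (-0.0633·68.21)²) = √(660.112572 + 18.642473) = 26.0529 km
  3: √((-0.0518·111.32)² + (0.5654·68.21)²) = √(33.251092 + 1487.331265) = 38.9946 km
  4: √((0.0709·111.32)² + (-0.0047·68.21)²) = √(62.292945 + 0.102776) = 7.8991 km
  → nearest: 4 (7.8991 km)
Q at 52.2527°N, 0.3364°E:
  1: √((0.3332·111.32)² + (0.2538·68.21)²) = √(1375.803408 + 299.694888) = 40.9329 km
  2: √((-0.1529·111.32)² + (-0.1812·68.21)²) = √(289.708586 + 152.760998) = 21.0350 km
  3: √((0.0261·111.32)² + (0.4475·68.21)²) = √(8.441651 + 931.713050) = 30.6619 km
  4: √((0.1488·111.32)² + (-0.1226·68.21)²) = √(274.379877 + 69.932176) = 18.5556 km
  → nearest: 4 (18.5556 km)
R at 51.9480°N, 0.1824°E:
  1: √((0.6379·111.32)² + (0.4078·68.21)²) = √(5042.566098 + 773.731970) = 76.2647 km
  2: √((0.1518·111.32)² + (-0.0272·68.21)²) = √(285.555111 + 3.442183) = 16.9999 km
  3: √((0.3308·111.32)² + (0.6015·68.21)²) = √(1356.055290 + 1683.322632) = 55.1306 km
  4: √((0.4535·111.32)² + (0.0314·68.21)²) = √(2548.595888 + 4.587282) = 50.5290 km
  → nearest: 2 (16.9999 km)
S at 52.5332°N, 0.3995°E:
  1: √((0.0527·111.32)² + (0.1907·68.21)²) = √(34.416573 + 169.198880) = 14.2694 km
  2: √((-0.4334·111.32)² + (-0.2443·68.21)²) = √(2327.685007 + 277.678998) = 51.0428 km
  3: √((-0.2544·111.32)² + (0.3844·68.21)²) = √(802.011525 + 687.484415) = 38.5940 km
  4: √((-0.1317·111.32)² + (-0.1857·68.21)²) = √(214.940347 + 160.442680) = 19.3748 km
  → nearest: 1 (14.2694 km)
T at 52.1122°N, 0.8008°E:
  1: √((0.4737·111.32)² + (-0.2106·68.21)²) = √(2780.693776 + 206.353972) = 54.6539 km
  2: √((-0.0124·111.32)² + (-0.6456·68.21)²) = √(1.905416 + 1939.202411) = 44.0580 km
  3: √((0.1666·111.32)² + (-0.0169·68.21)²) = √(343.950852 + 1.328830) = 18.5817 km
  4: √((0.2893·111.32)² + (-0.5870·68.21)²) = √(1037.154038 + 1603.143142) = 51.3838 km
  → nearest: 3 (18.5817 km)

P→4; Q→4; R→2; S→1; T→3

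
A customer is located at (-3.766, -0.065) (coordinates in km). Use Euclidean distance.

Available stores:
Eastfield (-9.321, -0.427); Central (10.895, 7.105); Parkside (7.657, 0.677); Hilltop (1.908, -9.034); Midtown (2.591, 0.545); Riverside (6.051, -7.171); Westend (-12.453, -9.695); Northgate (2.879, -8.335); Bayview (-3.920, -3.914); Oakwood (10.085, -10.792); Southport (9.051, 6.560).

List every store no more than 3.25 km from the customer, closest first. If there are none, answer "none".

Distances from (-3.766, -0.065):
Eastfield: √((-5.555)² + (-0.362)²) = √(30.85802 + 0.13104) = 5.567 km
Central: √((14.661)² + (7.170)²) = √(214.94492 + 51.40890) = 16.320 km
Parkside: √((11.423)² + (0.742)²) = √(130.48493 + 0.55056) = 11.447 km
Hilltop: √((5.674)² + (-8.969)²) = √(32.19428 + 80.44296) = 10.613 km
Midtown: √((6.357)² + (0.610)²) = √(40.41145 + 0.37210) = 6.386 km
Riverside: √((9.817)² + (-7.106)²) = √(96.37349 + 50.49524) = 12.119 km
Westend: √((-8.687)² + (-9.630)²) = √(75.46397 + 92.73690) = 12.969 km
Northgate: √((6.645)² + (-8.270)²) = √(44.15602 + 68.39290) = 10.609 km
Bayview: √((-0.154)² + (-3.849)²) = √(0.02372 + 14.81480) = 3.852 km
Oakwood: √((13.851)² + (-10.727)²) = √(191.85020 + 115.06853) = 17.519 km
Southport: √((12.817)² + (6.625)²) = √(164.27549 + 43.89062) = 14.428 km
Threshold 3.25 km: none within range.

none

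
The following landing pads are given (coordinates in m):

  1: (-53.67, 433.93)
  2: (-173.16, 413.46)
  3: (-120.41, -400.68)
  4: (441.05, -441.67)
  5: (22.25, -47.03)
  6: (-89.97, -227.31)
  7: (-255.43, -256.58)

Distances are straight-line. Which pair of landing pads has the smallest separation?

1 and 2

Pairwise distances:
1–2: 121.23 m
6–7: 168.03 m
3–6: 176.02 m
3–7: 197.47 m
5–6: 212.35 m
5–7: 347.88 m
3–5: 381.34 m
1–5: 486.92 m
2–5: 500.24 m
3–4: 562.95 m
4–6: 572.65 m
4–5: 575.44 m
2–6: 646.15 m
1–6: 662.24 m
2–7: 675.07 m
1–7: 719.38 m
4–7: 720.65 m
2–3: 815.85 m
1–3: 837.27 m
1–4: 1005.70 m
2–4: 1052.85 m
Closest pair: 1–2 at 121.23 m.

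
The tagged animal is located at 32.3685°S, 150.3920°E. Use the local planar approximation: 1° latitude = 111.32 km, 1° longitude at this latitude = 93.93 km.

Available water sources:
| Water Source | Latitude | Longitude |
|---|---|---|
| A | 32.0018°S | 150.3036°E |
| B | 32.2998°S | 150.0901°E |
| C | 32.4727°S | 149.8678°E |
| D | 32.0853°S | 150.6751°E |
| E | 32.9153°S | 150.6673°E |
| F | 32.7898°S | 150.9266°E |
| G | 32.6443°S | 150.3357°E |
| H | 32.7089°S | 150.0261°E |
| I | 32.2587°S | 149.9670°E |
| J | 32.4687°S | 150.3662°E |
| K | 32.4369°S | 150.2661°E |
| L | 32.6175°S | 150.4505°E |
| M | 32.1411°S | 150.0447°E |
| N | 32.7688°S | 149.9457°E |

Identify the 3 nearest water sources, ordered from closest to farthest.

J, K, L

Distances from 32.3685°S, 150.3920°E:
A: √((0.3667·111.32)² + (-0.0884·93.93)²) = √(1666.357633 + 68.946651) = 41.6570 km
B: √((0.0687·111.32)² + (-0.3019·93.93)²) = √(58.487071 + 804.145935) = 29.3706 km
C: √((-0.1042·111.32)² + (-0.5242·93.93)²) = √(134.549421 + 2424.391082) = 50.5860 km
D: √((0.2832·111.32)² + (0.2831·93.93)²) = √(993.877579 + 707.112286) = 41.2431 km
E: √((-0.5468·111.32)² + (0.2753·93.93)²) = √(3705.129630 + 668.684209) = 66.1348 km
F: √((-0.4213·111.32)² + (0.5346·93.93)²) = √(2199.527082 + 2521.544016) = 68.7101 km
G: √((-0.2758·111.32)² + (-0.0563·93.93)²) = √(942.616243 + 27.965683) = 31.1542 km
H: √((-0.3404·111.32)² + (-0.3659·93.93)²) = √(1435.904307 + 1181.227267) = 51.1579 km
I: √((0.1098·111.32)² + (-0.4250·93.93)²) = √(149.400164 + 1593.626360) = 41.7496 km
J: √((-0.1002·111.32)² + (-0.0258·93.93)²) = √(124.417605 + 5.872838) = 11.4145 km
K: √((-0.0684·111.32)² + (-0.1259·93.93)²) = √(57.977382 + 139.849238) = 14.0651 km
L: √((-0.2490·111.32)² + (0.0585·93.93)²) = √(768.325221 + 30.193981) = 28.2581 km
M: √((0.2274·111.32)² + (-0.3473·93.93)²) = √(640.807102 + 1064.187642) = 41.2916 km
N: √((-0.4003·111.32)² + (-0.4463·93.93)²) = √(1985.718013 + 1757.366803) = 61.1808 km
Sorted: J (11.4145 km) < K (14.0651 km) < L (28.2581 km) < B (29.3706 km) < G (31.1542 km) < …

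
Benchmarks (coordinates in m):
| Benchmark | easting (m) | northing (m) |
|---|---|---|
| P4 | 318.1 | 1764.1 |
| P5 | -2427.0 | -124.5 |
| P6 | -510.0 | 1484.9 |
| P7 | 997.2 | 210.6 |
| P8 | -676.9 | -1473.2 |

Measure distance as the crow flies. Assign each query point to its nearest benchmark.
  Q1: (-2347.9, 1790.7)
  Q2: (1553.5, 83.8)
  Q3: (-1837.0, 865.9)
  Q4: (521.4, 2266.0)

Q1→P6; Q2→P7; Q3→P5; Q4→P4

Q1 at (-2347.9, 1790.7):
  P4: 2666.1 m
  P5: 1916.8 m
  P6: 1863.2 m
  P7: 3699.5 m
  P8: 3666.8 m
  → nearest: P6 (1863.2 m)
Q2 at (1553.5, 83.8):
  P4: 2085.6 m
  P5: 3985.9 m
  P6: 2494.2 m
  P7: 570.6 m
  P8: 2720.1 m
  → nearest: P7 (570.6 m)
Q3 at (-1837.0, 865.9):
  P4: 2334.8 m
  P5: 1152.8 m
  P6: 1464.3 m
  P7: 2909.0 m
  P8: 2611.0 m
  → nearest: P5 (1152.8 m)
Q4 at (521.4, 2266.0):
  P4: 541.5 m
  P5: 3795.7 m
  P6: 1293.8 m
  P7: 2109.8 m
  P8: 3926.5 m
  → nearest: P4 (541.5 m)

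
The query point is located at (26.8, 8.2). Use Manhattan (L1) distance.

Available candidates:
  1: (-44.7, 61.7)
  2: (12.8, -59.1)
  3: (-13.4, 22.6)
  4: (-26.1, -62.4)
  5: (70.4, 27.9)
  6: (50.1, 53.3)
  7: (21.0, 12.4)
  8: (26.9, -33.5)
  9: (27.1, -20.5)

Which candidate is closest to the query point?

7

Distances from (26.8, 8.2):
1: |-71.5| + |53.5| = 71.5 + 53.5 = 125.0
2: |-14.0| + |-67.3| = 14.0 + 67.3 = 81.3
3: |-40.2| + |14.4| = 40.2 + 14.4 = 54.6
4: |-52.9| + |-70.6| = 52.9 + 70.6 = 123.5
5: |43.6| + |19.7| = 43.6 + 19.7 = 63.3
6: |23.3| + |45.1| = 23.3 + 45.1 = 68.4
7: |-5.8| + |4.2| = 5.8 + 4.2 = 10.0
8: |0.1| + |-41.7| = 0.1 + 41.7 = 41.8
9: |0.3| + |-28.7| = 0.3 + 28.7 = 29.0
Minimum: 7 at 10.0.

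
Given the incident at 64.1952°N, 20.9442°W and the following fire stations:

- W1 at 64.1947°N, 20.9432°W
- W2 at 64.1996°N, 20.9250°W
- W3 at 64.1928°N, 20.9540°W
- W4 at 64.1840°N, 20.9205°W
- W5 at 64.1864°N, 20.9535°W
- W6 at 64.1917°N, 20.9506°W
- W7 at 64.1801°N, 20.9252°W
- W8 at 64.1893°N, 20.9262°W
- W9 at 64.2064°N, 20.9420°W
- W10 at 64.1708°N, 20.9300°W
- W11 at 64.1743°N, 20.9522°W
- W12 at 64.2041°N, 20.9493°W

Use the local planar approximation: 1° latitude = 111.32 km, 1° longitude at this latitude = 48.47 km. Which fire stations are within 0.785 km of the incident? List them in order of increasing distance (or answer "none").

W1, W6, W3

Distances from 64.1952°N, 20.9442°W:
W1: 0.0738 km
W2: 1.0517 km
W3: 0.5450 km
W4: 1.6953 km
W5: 1.0784 km
W6: 0.4980 km
W7: 1.9167 km
W8: 1.0920 km
W9: 1.2513 km
W10: 2.8021 km
W11: 2.3587 km
W12: 1.0211 km
Threshold 0.785 km: W1 (0.0738 km), W6 (0.4980 km), W3 (0.5450 km) are within range.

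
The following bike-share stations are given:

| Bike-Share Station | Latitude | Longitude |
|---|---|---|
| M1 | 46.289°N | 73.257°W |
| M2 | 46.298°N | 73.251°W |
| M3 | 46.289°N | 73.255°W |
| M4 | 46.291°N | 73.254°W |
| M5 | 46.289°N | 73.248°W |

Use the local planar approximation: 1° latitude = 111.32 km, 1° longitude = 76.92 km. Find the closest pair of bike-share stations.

M1 and M3

Pairwise distances:
M1–M2: √((0.009·111.32)² + (0.006·76.92)²) = √(1.00376 + 0.21300) = 1.103 km
M1–M3: √((0.000·111.32)² + (0.002·76.92)²) = √(0.00000 + 0.02367) = 0.154 km
M1–M4: √((0.002·111.32)² + (0.003·76.92)²) = √(0.04957 + 0.05325) = 0.321 km
M1–M5: √((0.000·111.32)² + (0.009·76.92)²) = √(0.00000 + 0.47925) = 0.692 km
M2–M3: √((-0.009·111.32)² + (-0.004·76.92)²) = √(1.00376 + 0.09467) = 1.048 km
M2–M4: √((-0.007·111.32)² + (-0.003·76.92)²) = √(0.60721 + 0.05325) = 0.813 km
M2–M5: √((-0.009·111.32)² + (0.003·76.92)²) = √(1.00376 + 0.05325) = 1.028 km
M3–M4: √((0.002·111.32)² + (0.001·76.92)²) = √(0.04957 + 0.00592) = 0.236 km
M3–M5: √((0.000·111.32)² + (0.007·76.92)²) = √(0.00000 + 0.28992) = 0.538 km
M4–M5: √((-0.002·111.32)² + (0.006·76.92)²) = √(0.04957 + 0.21300) = 0.512 km
Closest pair: M1–M3 at 0.154 km.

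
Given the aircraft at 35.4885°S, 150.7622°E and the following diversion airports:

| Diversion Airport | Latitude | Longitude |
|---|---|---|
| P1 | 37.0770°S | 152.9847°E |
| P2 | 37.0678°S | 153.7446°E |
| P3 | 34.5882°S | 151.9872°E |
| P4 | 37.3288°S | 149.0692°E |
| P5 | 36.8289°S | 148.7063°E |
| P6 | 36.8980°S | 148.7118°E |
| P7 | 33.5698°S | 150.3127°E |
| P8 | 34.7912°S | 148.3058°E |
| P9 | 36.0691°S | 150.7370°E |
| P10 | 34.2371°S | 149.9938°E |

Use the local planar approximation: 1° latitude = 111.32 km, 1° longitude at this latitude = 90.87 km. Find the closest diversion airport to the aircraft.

Distances from 35.4885°S, 150.7622°E:
P1: √((-1.5885·111.32)² + (2.2225·90.87)²) = √(31269.492565 + 40787.266016) = 268.4339 km
P2: √((-1.5793·111.32)² + (2.9824·90.87)²) = √(30908.338941 + 73446.793010) = 323.0404 km
P3: √((0.9003·111.32)² + (1.2250·90.87)²) = √(10044.328216 + 12391.196198) = 149.7849 km
P4: √((-1.8403·111.32)² + (-1.6930·90.87)²) = √(41968.519350 + 23667.640957) = 256.1956 km
P5: √((-1.3404·111.32)² + (-2.0559·90.87)²) = √(22264.617253 + 34901.575274) = 239.0945 km
P6: √((-1.4095·111.32)² + (-2.0504·90.87)²) = √(24619.348483 + 34715.085759) = 243.5866 km
P7: √((1.9187·111.32)² + (-0.4495·90.87)²) = √(45620.553111 + 1668.401026) = 217.4602 km
P8: √((0.6973·111.32)² + (-2.4564·90.87)²) = √(6025.397816 + 49824.073726) = 236.3249 km
P9: √((-0.5806·111.32)² + (-0.0252·90.87)²) = √(4177.346096 + 5.243752) = 64.6729 km
P10: √((1.2514·111.32)² + (-0.7684·90.87)²) = √(19406.119287 + 4875.461917) = 155.8255 km
Minimum: P9 at 64.6729 km.

P9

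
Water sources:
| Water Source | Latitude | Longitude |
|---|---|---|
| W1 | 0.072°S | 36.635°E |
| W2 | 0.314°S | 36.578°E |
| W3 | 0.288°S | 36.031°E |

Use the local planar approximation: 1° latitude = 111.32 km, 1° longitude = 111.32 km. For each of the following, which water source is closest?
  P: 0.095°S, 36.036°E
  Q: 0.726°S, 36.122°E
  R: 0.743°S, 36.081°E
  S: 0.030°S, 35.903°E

P at 0.095°S, 36.036°E:
  W1: 66.730 km
  W2: 65.075 km
  W3: 21.492 km
  → nearest: W3 (21.492 km)
Q at 0.726°S, 36.122°E:
  W1: 92.529 km
  W2: 68.412 km
  W3: 49.799 km
  → nearest: W3 (49.799 km)
R at 0.743°S, 36.081°E:
  W1: 96.865 km
  W2: 73.086 km
  W3: 50.956 km
  → nearest: W3 (50.956 km)
S at 0.030°S, 35.903°E:
  W1: 81.620 km
  W2: 81.521 km
  W3: 32.061 km
  → nearest: W3 (32.061 km)

P→W3; Q→W3; R→W3; S→W3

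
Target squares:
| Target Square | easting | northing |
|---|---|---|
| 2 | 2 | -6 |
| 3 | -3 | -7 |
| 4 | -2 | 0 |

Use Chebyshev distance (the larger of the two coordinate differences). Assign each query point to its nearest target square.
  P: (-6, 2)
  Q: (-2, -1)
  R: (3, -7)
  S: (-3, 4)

P at (-6, 2):
  2: 8
  3: 9
  4: 4
  → nearest: 4 (4)
Q at (-2, -1):
  2: 5
  3: 6
  4: 1
  → nearest: 4 (1)
R at (3, -7):
  2: 1
  3: 6
  4: 7
  → nearest: 2 (1)
S at (-3, 4):
  2: 10
  3: 11
  4: 4
  → nearest: 4 (4)

P→4; Q→4; R→2; S→4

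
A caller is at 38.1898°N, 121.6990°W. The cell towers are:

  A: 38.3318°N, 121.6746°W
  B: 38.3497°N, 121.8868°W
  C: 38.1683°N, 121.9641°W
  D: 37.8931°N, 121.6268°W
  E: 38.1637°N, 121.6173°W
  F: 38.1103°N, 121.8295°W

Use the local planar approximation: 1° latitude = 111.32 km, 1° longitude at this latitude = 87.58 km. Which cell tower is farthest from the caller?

Distances from 38.1898°N, 121.6990°W:
A: √((0.1420·111.32)² + (0.0244·87.58)²) = √(249.875159 + 4.566564) = 15.9512 km
B: √((0.1599·111.32)² + (-0.1878·87.58)²) = √(316.842421 + 270.521046) = 24.2356 km
C: √((-0.0215·111.32)² + (-0.2651·87.58)²) = √(5.728268 + 539.050356) = 23.3405 km
D: √((-0.2967·111.32)² + (0.0722·87.58)²) = √(1090.891324 + 39.983819) = 33.6285 km
E: √((-0.0261·111.32)² + (0.0817·87.58)²) = √(8.441651 + 51.198118) = 7.7227 km
F: √((-0.0795·111.32)² + (-0.1305·87.58)²) = √(78.321438 + 130.626384) = 14.4550 km
Maximum: D at 33.6285 km.

D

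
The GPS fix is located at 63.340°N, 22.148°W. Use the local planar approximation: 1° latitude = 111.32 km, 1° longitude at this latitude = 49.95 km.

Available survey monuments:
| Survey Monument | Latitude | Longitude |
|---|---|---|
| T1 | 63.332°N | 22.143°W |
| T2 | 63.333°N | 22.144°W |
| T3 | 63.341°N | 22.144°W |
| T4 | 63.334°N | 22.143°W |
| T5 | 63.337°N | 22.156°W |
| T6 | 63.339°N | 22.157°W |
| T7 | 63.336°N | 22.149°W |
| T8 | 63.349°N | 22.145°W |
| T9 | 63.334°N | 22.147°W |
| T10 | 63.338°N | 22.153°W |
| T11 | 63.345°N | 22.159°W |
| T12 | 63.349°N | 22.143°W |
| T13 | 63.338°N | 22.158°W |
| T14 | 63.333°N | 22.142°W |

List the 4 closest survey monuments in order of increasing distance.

Distances from 63.340°N, 22.148°W:
T1: √((-0.008·111.32)² + (0.005·49.95)²) = √(0.79310 + 0.06238) = 0.925 km
T2: √((-0.007·111.32)² + (0.004·49.95)²) = √(0.60721 + 0.03992) = 0.804 km
T3: √((0.001·111.32)² + (0.004·49.95)²) = √(0.01239 + 0.03992) = 0.229 km
T4: √((-0.006·111.32)² + (0.005·49.95)²) = √(0.44612 + 0.06238) = 0.713 km
T5: √((-0.003·111.32)² + (-0.008·49.95)²) = √(0.11153 + 0.15968) = 0.521 km
T6: √((-0.001·111.32)² + (-0.009·49.95)²) = √(0.01239 + 0.20210) = 0.463 km
T7: √((-0.004·111.32)² + (-0.001·49.95)²) = √(0.19827 + 0.00250) = 0.448 km
T8: √((0.009·111.32)² + (0.003·49.95)²) = √(1.00376 + 0.02246) = 1.013 km
T9: √((-0.006·111.32)² + (0.001·49.95)²) = √(0.44612 + 0.00250) = 0.670 km
T10: √((-0.002·111.32)² + (-0.005·49.95)²) = √(0.04957 + 0.06238) = 0.335 km
T11: √((0.005·111.32)² + (-0.011·49.95)²) = √(0.30980 + 0.30190) = 0.782 km
T12: √((0.009·111.32)² + (0.005·49.95)²) = √(1.00376 + 0.06238) = 1.033 km
T13: √((-0.002·111.32)² + (-0.010·49.95)²) = √(0.04957 + 0.24950) = 0.547 km
T14: √((-0.007·111.32)² + (0.006·49.95)²) = √(0.60721 + 0.08982) = 0.835 km
Sorted: T3 (0.229 km) < T10 (0.335 km) < T7 (0.448 km) < T6 (0.463 km) < T5 (0.521 km) < T13 (0.547 km) < …

T3, T10, T7, T6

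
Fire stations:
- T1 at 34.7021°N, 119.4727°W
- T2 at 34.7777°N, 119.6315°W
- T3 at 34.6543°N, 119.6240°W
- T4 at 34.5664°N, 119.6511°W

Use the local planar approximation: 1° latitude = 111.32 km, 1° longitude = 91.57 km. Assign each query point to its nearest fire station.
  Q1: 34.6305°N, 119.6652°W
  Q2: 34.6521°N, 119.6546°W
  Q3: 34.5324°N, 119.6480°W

Q1 at 34.6305°N, 119.6652°W:
  T1: 19.3455 km
  T2: 16.6743 km
  T3: 4.6100 km
  T4: 7.2515 km
  → nearest: T3 (4.6100 km)
Q2 at 34.6521°N, 119.6546°W:
  T1: 17.5620 km
  T2: 14.1409 km
  T3: 2.8127 km
  T4: 9.5455 km
  → nearest: T3 (2.8127 km)
Q3 at 34.5324°N, 119.6480°W:
  T1: 24.7900 km
  T2: 27.3486 km
  T3: 13.7467 km
  T4: 3.7955 km
  → nearest: T4 (3.7955 km)

Q1→T3; Q2→T3; Q3→T4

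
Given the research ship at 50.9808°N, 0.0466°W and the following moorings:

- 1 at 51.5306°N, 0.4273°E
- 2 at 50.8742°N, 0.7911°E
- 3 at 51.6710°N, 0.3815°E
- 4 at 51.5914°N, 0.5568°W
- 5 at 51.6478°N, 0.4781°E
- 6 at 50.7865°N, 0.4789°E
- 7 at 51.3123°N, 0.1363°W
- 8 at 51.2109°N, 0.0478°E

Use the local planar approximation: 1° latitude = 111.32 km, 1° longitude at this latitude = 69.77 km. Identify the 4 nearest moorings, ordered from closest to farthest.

8, 7, 6, 2

Distances from 50.9808°N, 0.0466°W:
1: √((0.5498·111.32)² + (0.4739·69.77)²) = √(3745.897300 + 1093.228294) = 69.5638 km
2: √((-0.1066·111.32)² + (0.8377·69.77)²) = √(140.818854 + 3415.973374) = 59.6388 km
3: √((0.6902·111.32)² + (0.4281·69.77)²) = √(5903.319724 + 892.129503) = 82.4345 km
4: √((0.6106·111.32)² + (-0.5102·69.77)²) = √(4620.191696 + 1267.121776) = 76.7288 km
5: √((0.6670·111.32)² + (0.5247·69.77)²) = √(5513.127840 + 1340.169020) = 82.7846 km
6: √((-0.1943·111.32)² + (0.5255·69.77)²) = √(467.834232 + 1344.258795) = 42.5687 km
7: √((0.3315·111.32)² + (-0.0897·69.77)²) = √(1361.800411 + 39.167183) = 37.4295 km
8: √((0.2301·111.32)² + (0.0944·69.77)²) = √(656.114495 + 43.379190) = 26.4479 km
Sorted: 8 (26.4479 km) < 7 (37.4295 km) < 6 (42.5687 km) < 2 (59.6388 km) < 1 (69.5638 km) < 4 (76.7288 km) < …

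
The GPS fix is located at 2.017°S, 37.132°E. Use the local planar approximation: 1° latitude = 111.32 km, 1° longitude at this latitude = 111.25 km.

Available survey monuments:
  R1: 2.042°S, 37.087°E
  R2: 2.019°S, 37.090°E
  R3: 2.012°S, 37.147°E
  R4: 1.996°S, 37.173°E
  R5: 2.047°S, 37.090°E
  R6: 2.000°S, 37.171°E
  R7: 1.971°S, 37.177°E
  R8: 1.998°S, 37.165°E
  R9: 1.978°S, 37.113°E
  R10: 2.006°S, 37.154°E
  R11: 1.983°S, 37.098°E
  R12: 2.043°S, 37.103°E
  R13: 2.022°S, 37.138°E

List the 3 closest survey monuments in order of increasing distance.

Distances from 2.017°S, 37.132°E:
R1: √((-0.025·111.32)² + (-0.045·111.25)²) = √(7.74509 + 25.06254) = 5.728 km
R2: √((-0.002·111.32)² + (-0.042·111.25)²) = √(0.04957 + 21.83226) = 4.678 km
R3: √((0.005·111.32)² + (0.015·111.25)²) = √(0.30980 + 2.78473) = 1.759 km
R4: √((0.021·111.32)² + (0.041·111.25)²) = √(5.46493 + 20.80500) = 5.125 km
R5: √((-0.030·111.32)² + (-0.042·111.25)²) = √(11.15293 + 21.83226) = 5.743 km
R6: √((0.017·111.32)² + (0.039·111.25)²) = √(3.58133 + 18.82475) = 4.734 km
R7: √((0.046·111.32)² + (0.045·111.25)²) = √(26.22177 + 25.06254) = 7.161 km
R8: √((0.019·111.32)² + (0.033·111.25)²) = √(4.47356 + 13.47808) = 4.237 km
R9: √((0.039·111.32)² + (-0.019·111.25)²) = √(18.84845 + 4.46794) = 4.829 km
R10: √((0.011·111.32)² + (0.022·111.25)²) = √(1.49945 + 5.99026) = 2.737 km
R11: √((0.034·111.32)² + (-0.034·111.25)²) = √(14.32532 + 14.30731) = 5.351 km
R12: √((-0.026·111.32)² + (-0.029·111.25)²) = √(8.37709 + 10.40869) = 4.334 km
R13: √((-0.005·111.32)² + (0.006·111.25)²) = √(0.30980 + 0.44556) = 0.869 km
Sorted: R13 (0.869 km) < R3 (1.759 km) < R10 (2.737 km) < R8 (4.237 km) < R12 (4.334 km) < …

R13, R3, R10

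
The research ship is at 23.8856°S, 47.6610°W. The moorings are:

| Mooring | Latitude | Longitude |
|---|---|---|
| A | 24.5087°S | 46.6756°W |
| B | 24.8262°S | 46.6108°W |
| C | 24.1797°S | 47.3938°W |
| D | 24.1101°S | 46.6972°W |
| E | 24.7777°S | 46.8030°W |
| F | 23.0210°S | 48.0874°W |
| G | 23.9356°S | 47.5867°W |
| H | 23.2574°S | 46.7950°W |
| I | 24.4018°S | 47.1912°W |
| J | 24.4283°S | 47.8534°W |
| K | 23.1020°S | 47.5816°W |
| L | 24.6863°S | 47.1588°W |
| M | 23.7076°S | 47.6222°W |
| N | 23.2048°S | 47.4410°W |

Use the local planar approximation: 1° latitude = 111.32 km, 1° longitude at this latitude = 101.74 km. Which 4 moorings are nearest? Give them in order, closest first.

G, M, C, J

Distances from 23.8856°S, 47.6610°W:
A: √((-0.6231·111.32)² + (0.9854·101.74)²) = √(4811.294022 + 10050.984019) = 121.9109 km
B: √((-0.9406·111.32)² + (1.0502·101.74)²) = √(10963.679822 + 11416.355775) = 149.5996 km
C: √((-0.2941·111.32)² + (0.2672·101.74)²) = √(1071.856002 + 739.020310) = 42.5544 km
D: √((-0.2245·111.32)² + (0.9638·101.74)²) = √(624.567075 + 9615.177602) = 101.1916 km
E: √((-0.8921·111.32)² + (0.8580·101.74)²) = √(9862.192473 + 7620.053882) = 132.2204 km
F: √((0.8646·111.32)² + (-0.4264·101.74)²) = √(9263.537367 + 1881.992371) = 105.5724 km
G: √((-0.0500·111.32)² + (0.0743·101.74)²) = √(30.980356 + 57.142744) = 9.3874 km
H: √((0.6282·111.32)² + (0.8660·101.74)²) = √(4890.376090 + 7762.815255) = 112.4864 km
I: √((-0.5162·111.32)² + (0.4698·101.74)²) = √(3302.040501 + 2284.596418) = 74.7438 km
J: √((-0.5427·111.32)² + (-0.1924·101.74)²) = √(3649.774550 + 383.171855) = 63.5055 km
K: √((0.7836·111.32)² + (0.0794·101.74)²) = √(7609.134310 + 65.256604) = 87.6036 km
L: √((-0.8007·111.32)² + (0.5022·101.74)²) = √(7944.856408 + 2610.579260) = 102.7396 km
M: √((0.1780·111.32)² + (0.0388·101.74)²) = √(392.632640 + 15.582851) = 20.2043 km
N: √((0.6808·111.32)² + (0.2200·101.74)²) = √(5743.617228 + 500.989736) = 79.0228 km
Sorted: G (9.3874 km) < M (20.2043 km) < C (42.5544 km) < J (63.5055 km) < I (74.7438 km) < N (79.0228 km) < …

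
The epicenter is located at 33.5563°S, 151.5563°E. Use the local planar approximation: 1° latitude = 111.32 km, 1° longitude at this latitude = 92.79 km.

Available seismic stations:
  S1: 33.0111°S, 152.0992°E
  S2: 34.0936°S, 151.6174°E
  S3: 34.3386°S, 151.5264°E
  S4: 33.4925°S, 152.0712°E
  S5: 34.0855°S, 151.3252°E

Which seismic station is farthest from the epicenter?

S3

Distances from 33.5563°S, 151.5563°E:
S1: √((0.5452·111.32)² + (0.5429·92.79)²) = √(3683.478079 + 2537.710244) = 78.8745 km
S2: √((-0.5373·111.32)² + (0.0611·92.79)²) = √(3577.503575 + 32.142879) = 60.0803 km
S3: √((-0.7823·111.32)² + (-0.0299·92.79)²) = √(7583.907998 + 7.697412) = 87.1298 km
S4: √((0.0638·111.32)² + (0.5149·92.79)²) = √(50.441472 + 2282.696291) = 48.3026 km
S5: √((-0.5292·111.32)² + (-0.2311·92.79)²) = √(3470.452194 + 459.835229) = 62.6920 km
Maximum: S3 at 87.1298 km.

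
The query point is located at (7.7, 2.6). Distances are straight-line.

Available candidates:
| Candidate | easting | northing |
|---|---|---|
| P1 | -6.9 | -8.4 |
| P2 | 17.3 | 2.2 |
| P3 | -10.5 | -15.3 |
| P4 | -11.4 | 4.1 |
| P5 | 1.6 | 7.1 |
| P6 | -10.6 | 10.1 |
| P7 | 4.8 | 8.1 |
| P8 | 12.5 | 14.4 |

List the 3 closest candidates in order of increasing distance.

Distances from (7.7, 2.6):
P1: 18.3
P2: 9.6
P3: 25.5
P4: 19.2
P5: 7.6
P6: 19.8
P7: 6.2
P8: 12.7
Sorted: P7 (6.2) < P5 (7.6) < P2 (9.6) < P8 (12.7) < P1 (18.3) < …

P7, P5, P2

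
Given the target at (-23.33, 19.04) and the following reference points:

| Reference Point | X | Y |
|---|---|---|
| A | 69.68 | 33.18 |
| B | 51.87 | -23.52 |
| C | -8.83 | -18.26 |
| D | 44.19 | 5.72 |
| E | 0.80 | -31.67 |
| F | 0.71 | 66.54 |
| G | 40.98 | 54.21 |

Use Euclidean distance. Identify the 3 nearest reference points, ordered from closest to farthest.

C, F, E

Distances from (-23.33, 19.04):
A: √((93.01)² + (14.14)²) = √(8650.8601 + 199.9396) = 94.08
B: √((75.20)² + (-42.56)²) = √(5655.0400 + 1811.3536) = 86.41
C: √((14.50)² + (-37.30)²) = √(210.2500 + 1391.2900) = 40.02
D: √((67.52)² + (-13.32)²) = √(4558.9504 + 177.4224) = 68.82
E: √((24.13)² + (-50.71)²) = √(582.2569 + 2571.5041) = 56.16
F: √((24.04)² + (47.50)²) = √(577.9216 + 2256.2500) = 53.24
G: √((64.31)² + (35.17)²) = √(4135.7761 + 1236.9289) = 73.30
Sorted: C (40.02) < F (53.24) < E (56.16) < D (68.82) < G (73.30) < …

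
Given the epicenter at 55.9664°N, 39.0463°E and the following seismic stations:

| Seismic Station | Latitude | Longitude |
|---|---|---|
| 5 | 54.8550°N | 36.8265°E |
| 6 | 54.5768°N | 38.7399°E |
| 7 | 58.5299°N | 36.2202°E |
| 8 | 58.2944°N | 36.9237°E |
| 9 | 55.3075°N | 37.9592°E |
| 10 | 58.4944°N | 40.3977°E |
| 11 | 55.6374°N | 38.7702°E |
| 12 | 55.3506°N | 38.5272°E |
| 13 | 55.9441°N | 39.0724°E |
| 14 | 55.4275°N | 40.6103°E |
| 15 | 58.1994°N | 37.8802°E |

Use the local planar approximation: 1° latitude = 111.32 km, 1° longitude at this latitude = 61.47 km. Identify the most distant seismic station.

Distances from 55.9664°N, 39.0463°E:
5: 184.1896 km
6: 155.8327 km
7: 334.0870 km
8: 290.1453 km
9: 99.2244 km
10: 293.4216 km
11: 40.3656 km
12: 75.6136 km
13: 2.9558 km
14: 113.3206 km
15: 258.7061 km
Maximum: 7 at 334.0870 km.

7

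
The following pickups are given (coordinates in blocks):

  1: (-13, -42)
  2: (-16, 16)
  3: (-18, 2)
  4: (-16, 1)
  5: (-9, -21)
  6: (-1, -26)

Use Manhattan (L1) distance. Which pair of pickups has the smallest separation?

Pairwise distances:
1–2: |-3| + |58| = 3 + 58 = 61 blocks
1–3: |-5| + |44| = 5 + 44 = 49 blocks
1–4: |-3| + |43| = 3 + 43 = 46 blocks
1–5: |4| + |21| = 4 + 21 = 25 blocks
1–6: |12| + |16| = 12 + 16 = 28 blocks
2–3: |-2| + |-14| = 2 + 14 = 16 blocks
2–4: |0| + |-15| = 0 + 15 = 15 blocks
2–5: |7| + |-37| = 7 + 37 = 44 blocks
2–6: |15| + |-42| = 15 + 42 = 57 blocks
3–4: |2| + |-1| = 2 + 1 = 3 blocks
3–5: |9| + |-23| = 9 + 23 = 32 blocks
3–6: |17| + |-28| = 17 + 28 = 45 blocks
4–5: |7| + |-22| = 7 + 22 = 29 blocks
4–6: |15| + |-27| = 15 + 27 = 42 blocks
5–6: |8| + |-5| = 8 + 5 = 13 blocks
Closest pair: 3–4 at 3 blocks.

3 and 4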